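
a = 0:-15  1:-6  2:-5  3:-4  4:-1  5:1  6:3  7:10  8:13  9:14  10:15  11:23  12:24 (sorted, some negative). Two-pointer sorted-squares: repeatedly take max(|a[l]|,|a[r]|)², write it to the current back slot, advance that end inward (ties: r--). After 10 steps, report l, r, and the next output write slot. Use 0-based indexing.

l=0 r=12: |-15|<=|24| out[12]=576, r--
l=0 r=11: |-15|<=|23| out[11]=529, r--
l=0 r=10: |-15|<=|15| out[10]=225, r--
l=0 r=9: |-15|>|14| out[9]=225, l++
l=1 r=9: |-6|<=|14| out[8]=196, r--
l=1 r=8: |-6|<=|13| out[7]=169, r--
l=1 r=7: |-6|<=|10| out[6]=100, r--
l=1 r=6: |-6|>|3| out[5]=36, l++
l=2 r=6: |-5|>|3| out[4]=25, l++
l=3 r=6: |-4|>|3| out[3]=16, l++

l=4, r=6, next write slot=2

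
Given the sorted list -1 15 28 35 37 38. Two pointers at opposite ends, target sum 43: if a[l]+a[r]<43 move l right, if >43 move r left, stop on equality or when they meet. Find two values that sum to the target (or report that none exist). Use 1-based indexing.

[1,6] -1+38=37 <43 → l++
[2,6] 15+38=53 >43 → r--
[2,5] 15+37=52 >43 → r--
[2,4] 15+35=50 >43 → r--
[2,3] 15+28=43 → found

(15, 28)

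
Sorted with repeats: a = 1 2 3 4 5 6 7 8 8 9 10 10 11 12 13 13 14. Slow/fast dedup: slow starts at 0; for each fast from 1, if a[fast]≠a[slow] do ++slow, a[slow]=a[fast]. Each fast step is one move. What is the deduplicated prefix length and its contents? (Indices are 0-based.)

slow=0 fast=1: a[fast]=2≠a[slow]=1 write a[1]=2, slow++,fast++
slow=1 fast=2: a[fast]=3≠a[slow]=2 write a[2]=3, slow++,fast++
slow=2 fast=3: a[fast]=4≠a[slow]=3 write a[3]=4, slow++,fast++
slow=3 fast=4: a[fast]=5≠a[slow]=4 write a[4]=5, slow++,fast++
slow=4 fast=5: a[fast]=6≠a[slow]=5 write a[5]=6, slow++,fast++
slow=5 fast=6: a[fast]=7≠a[slow]=6 write a[6]=7, slow++,fast++
slow=6 fast=7: a[fast]=8≠a[slow]=7 write a[7]=8, slow++,fast++
slow=7 fast=8: a[fast]=8=a[slow] dup, fast++
slow=7 fast=9: a[fast]=9≠a[slow]=8 write a[8]=9, slow++,fast++
slow=8 fast=10: a[fast]=10≠a[slow]=9 write a[9]=10, slow++,fast++
slow=9 fast=11: a[fast]=10=a[slow] dup, fast++
slow=9 fast=12: a[fast]=11≠a[slow]=10 write a[10]=11, slow++,fast++
slow=10 fast=13: a[fast]=12≠a[slow]=11 write a[11]=12, slow++,fast++
slow=11 fast=14: a[fast]=13≠a[slow]=12 write a[12]=13, slow++,fast++
slow=12 fast=15: a[fast]=13=a[slow] dup, fast++
slow=12 fast=16: a[fast]=14≠a[slow]=13 write a[13]=14, slow++,fast++

length 14; prefix = [1, 2, 3, 4, 5, 6, 7, 8, 9, 10, 11, 12, 13, 14]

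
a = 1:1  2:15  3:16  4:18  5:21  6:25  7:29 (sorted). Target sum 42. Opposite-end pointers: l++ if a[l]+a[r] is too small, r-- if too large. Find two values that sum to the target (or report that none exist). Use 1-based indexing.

no pair

l=1 r=7: 1+29=30 <42, l++
l=2 r=7: 15+29=44 >42, r--
l=2 r=6: 15+25=40 <42, l++
l=3 r=6: 16+25=41 <42, l++
l=4 r=6: 18+25=43 >42, r--
l=4 r=5: 18+21=39 <42, l++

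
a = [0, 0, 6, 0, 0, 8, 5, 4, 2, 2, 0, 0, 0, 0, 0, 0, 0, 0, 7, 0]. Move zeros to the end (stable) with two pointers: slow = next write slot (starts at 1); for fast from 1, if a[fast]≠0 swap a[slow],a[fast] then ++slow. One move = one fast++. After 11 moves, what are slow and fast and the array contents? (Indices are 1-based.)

slow=7, fast=12, a=[6, 8, 5, 4, 2, 2, 0, 0, 0, 0, 0, 0, 0, 0, 0, 0, 0, 0, 7, 0]

(s=1,f=1) a[fast]=0 → fast++
(s=1,f=2) a[fast]=0 → fast++
(s=1,f=3) a[fast]=6≠0 swap→a[1]=6 → slow++,fast++
(s=2,f=4) a[fast]=0 → fast++
(s=2,f=5) a[fast]=0 → fast++
(s=2,f=6) a[fast]=8≠0 swap→a[2]=8 → slow++,fast++
(s=3,f=7) a[fast]=5≠0 swap→a[3]=5 → slow++,fast++
(s=4,f=8) a[fast]=4≠0 swap→a[4]=4 → slow++,fast++
(s=5,f=9) a[fast]=2≠0 swap→a[5]=2 → slow++,fast++
(s=6,f=10) a[fast]=2≠0 swap→a[6]=2 → slow++,fast++
(s=7,f=11) a[fast]=0 → fast++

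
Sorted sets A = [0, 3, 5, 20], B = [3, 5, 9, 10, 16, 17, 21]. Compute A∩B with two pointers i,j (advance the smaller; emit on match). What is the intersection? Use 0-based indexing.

i=0 j=0: 0<3, i++
i=1 j=0: 3==3 emit, i++,j++
i=2 j=1: 5==5 emit, i++,j++
i=3 j=2: 20>9, j++
i=3 j=3: 20>10, j++
i=3 j=4: 20>16, j++
i=3 j=5: 20>17, j++
i=3 j=6: 20<21, i++

intersection = [3, 5]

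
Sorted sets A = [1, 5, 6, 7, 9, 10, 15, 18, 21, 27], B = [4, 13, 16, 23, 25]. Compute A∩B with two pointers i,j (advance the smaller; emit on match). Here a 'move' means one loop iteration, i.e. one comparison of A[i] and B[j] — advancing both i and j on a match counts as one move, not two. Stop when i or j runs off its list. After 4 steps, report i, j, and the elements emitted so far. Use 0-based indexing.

i=0 j=0: 1<4, i++
i=1 j=0: 5>4, j++
i=1 j=1: 5<13, i++
i=2 j=1: 6<13, i++

i=3, j=1, emitted=[]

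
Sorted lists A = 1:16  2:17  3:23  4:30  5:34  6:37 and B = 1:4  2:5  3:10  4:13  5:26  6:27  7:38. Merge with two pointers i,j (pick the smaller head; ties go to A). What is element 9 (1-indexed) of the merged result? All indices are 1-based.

merged[9] = 27

[i=1,j=1] A[i]=16>B[j]=4 take 4 → j++
[i=1,j=2] A[i]=16>B[j]=5 take 5 → j++
[i=1,j=3] A[i]=16>B[j]=10 take 10 → j++
[i=1,j=4] A[i]=16>B[j]=13 take 13 → j++
[i=1,j=5] A[i]=16<=B[j]=26 take 16 → i++
[i=2,j=5] A[i]=17<=B[j]=26 take 17 → i++
[i=3,j=5] A[i]=23<=B[j]=26 take 23 → i++
[i=4,j=5] A[i]=30>B[j]=26 take 26 → j++
[i=4,j=6] A[i]=30>B[j]=27 take 27 → j++
[i=4,j=7] A[i]=30<=B[j]=38 take 30 → i++
[i=5,j=7] A[i]=34<=B[j]=38 take 34 → i++
[i=6,j=7] A[i]=37<=B[j]=38 take 37 → i++
[i=7,j=7] A done, take B[j]=38 → j++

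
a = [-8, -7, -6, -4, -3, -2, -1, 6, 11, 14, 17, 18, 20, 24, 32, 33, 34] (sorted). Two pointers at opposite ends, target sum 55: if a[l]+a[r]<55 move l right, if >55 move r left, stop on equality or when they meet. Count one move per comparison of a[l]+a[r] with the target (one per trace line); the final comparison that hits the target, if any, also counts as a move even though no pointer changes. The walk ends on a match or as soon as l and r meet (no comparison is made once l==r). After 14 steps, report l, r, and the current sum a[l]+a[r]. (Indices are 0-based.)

l=13, r=15, sum=57

l=0 r=16: -8+34=26 <55, l++
l=1 r=16: -7+34=27 <55, l++
l=2 r=16: -6+34=28 <55, l++
l=3 r=16: -4+34=30 <55, l++
l=4 r=16: -3+34=31 <55, l++
l=5 r=16: -2+34=32 <55, l++
l=6 r=16: -1+34=33 <55, l++
l=7 r=16: 6+34=40 <55, l++
l=8 r=16: 11+34=45 <55, l++
l=9 r=16: 14+34=48 <55, l++
l=10 r=16: 17+34=51 <55, l++
l=11 r=16: 18+34=52 <55, l++
l=12 r=16: 20+34=54 <55, l++
l=13 r=16: 24+34=58 >55, r--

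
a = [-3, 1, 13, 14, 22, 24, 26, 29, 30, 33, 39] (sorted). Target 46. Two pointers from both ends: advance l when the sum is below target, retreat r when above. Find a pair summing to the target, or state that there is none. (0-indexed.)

(13, 33)

[0,10] -3+39=36 <46 → l++
[1,10] 1+39=40 <46 → l++
[2,10] 13+39=52 >46 → r--
[2,9] 13+33=46 → found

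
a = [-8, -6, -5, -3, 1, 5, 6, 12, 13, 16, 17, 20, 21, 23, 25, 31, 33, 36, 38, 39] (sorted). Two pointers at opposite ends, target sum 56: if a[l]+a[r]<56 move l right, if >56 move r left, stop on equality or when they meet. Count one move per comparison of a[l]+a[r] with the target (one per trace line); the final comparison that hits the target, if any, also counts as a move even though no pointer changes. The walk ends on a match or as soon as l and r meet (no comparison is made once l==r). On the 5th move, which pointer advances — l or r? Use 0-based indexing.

l=0 r=19: -8+39=31 <56, l++
l=1 r=19: -6+39=33 <56, l++
l=2 r=19: -5+39=34 <56, l++
l=3 r=19: -3+39=36 <56, l++
l=4 r=19: 1+39=40 <56, l++

l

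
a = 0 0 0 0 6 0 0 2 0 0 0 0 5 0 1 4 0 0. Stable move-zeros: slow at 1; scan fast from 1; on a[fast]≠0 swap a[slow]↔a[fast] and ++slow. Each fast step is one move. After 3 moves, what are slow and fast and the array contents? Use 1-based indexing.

slow=1, fast=4, a=[0, 0, 0, 0, 6, 0, 0, 2, 0, 0, 0, 0, 5, 0, 1, 4, 0, 0]

(s=1,f=1) a[fast]=0 → fast++
(s=1,f=2) a[fast]=0 → fast++
(s=1,f=3) a[fast]=0 → fast++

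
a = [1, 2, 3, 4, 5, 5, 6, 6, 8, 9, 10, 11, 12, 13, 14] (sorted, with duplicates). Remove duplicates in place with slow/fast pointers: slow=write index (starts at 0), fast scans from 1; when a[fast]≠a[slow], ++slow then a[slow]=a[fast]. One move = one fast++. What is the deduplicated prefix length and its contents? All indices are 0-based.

(s=0,f=1) a[fast]=2≠a[slow]=1 write a[1]=2 → slow++,fast++
(s=1,f=2) a[fast]=3≠a[slow]=2 write a[2]=3 → slow++,fast++
(s=2,f=3) a[fast]=4≠a[slow]=3 write a[3]=4 → slow++,fast++
(s=3,f=4) a[fast]=5≠a[slow]=4 write a[4]=5 → slow++,fast++
(s=4,f=5) a[fast]=5=a[slow] dup → fast++
(s=4,f=6) a[fast]=6≠a[slow]=5 write a[5]=6 → slow++,fast++
(s=5,f=7) a[fast]=6=a[slow] dup → fast++
(s=5,f=8) a[fast]=8≠a[slow]=6 write a[6]=8 → slow++,fast++
(s=6,f=9) a[fast]=9≠a[slow]=8 write a[7]=9 → slow++,fast++
(s=7,f=10) a[fast]=10≠a[slow]=9 write a[8]=10 → slow++,fast++
(s=8,f=11) a[fast]=11≠a[slow]=10 write a[9]=11 → slow++,fast++
(s=9,f=12) a[fast]=12≠a[slow]=11 write a[10]=12 → slow++,fast++
(s=10,f=13) a[fast]=13≠a[slow]=12 write a[11]=13 → slow++,fast++
(s=11,f=14) a[fast]=14≠a[slow]=13 write a[12]=14 → slow++,fast++

length 13; prefix = [1, 2, 3, 4, 5, 6, 8, 9, 10, 11, 12, 13, 14]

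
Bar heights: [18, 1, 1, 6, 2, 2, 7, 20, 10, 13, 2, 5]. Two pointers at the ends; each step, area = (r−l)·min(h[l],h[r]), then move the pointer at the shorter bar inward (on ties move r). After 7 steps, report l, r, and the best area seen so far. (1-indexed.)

l=4, r=8, best area=126

l=1 r=12: min(18,5)*11=55 best=55 *, r--
l=1 r=11: min(18,2)*10=20 best=55, r--
l=1 r=10: min(18,13)*9=117 best=117 *, r--
l=1 r=9: min(18,10)*8=80 best=117, r--
l=1 r=8: min(18,20)*7=126 best=126 *, l++
l=2 r=8: min(1,20)*6=6 best=126, l++
l=3 r=8: min(1,20)*5=5 best=126, l++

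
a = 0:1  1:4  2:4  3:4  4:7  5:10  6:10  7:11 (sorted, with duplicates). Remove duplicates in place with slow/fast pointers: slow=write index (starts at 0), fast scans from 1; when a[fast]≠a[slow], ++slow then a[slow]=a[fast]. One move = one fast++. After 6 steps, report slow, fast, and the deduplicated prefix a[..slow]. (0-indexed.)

slow=0 fast=1: a[fast]=4≠a[slow]=1 write a[1]=4, slow++,fast++
slow=1 fast=2: a[fast]=4=a[slow] dup, fast++
slow=1 fast=3: a[fast]=4=a[slow] dup, fast++
slow=1 fast=4: a[fast]=7≠a[slow]=4 write a[2]=7, slow++,fast++
slow=2 fast=5: a[fast]=10≠a[slow]=7 write a[3]=10, slow++,fast++
slow=3 fast=6: a[fast]=10=a[slow] dup, fast++

slow=3, fast=7, prefix=[1, 4, 7, 10]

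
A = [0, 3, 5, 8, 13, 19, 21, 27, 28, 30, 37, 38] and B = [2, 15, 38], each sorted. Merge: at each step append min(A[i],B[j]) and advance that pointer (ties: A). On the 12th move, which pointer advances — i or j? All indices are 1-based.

i

i=1 j=1: A[i]=0<=B[j]=2 take 0, i++
i=2 j=1: A[i]=3>B[j]=2 take 2, j++
i=2 j=2: A[i]=3<=B[j]=15 take 3, i++
i=3 j=2: A[i]=5<=B[j]=15 take 5, i++
i=4 j=2: A[i]=8<=B[j]=15 take 8, i++
i=5 j=2: A[i]=13<=B[j]=15 take 13, i++
i=6 j=2: A[i]=19>B[j]=15 take 15, j++
i=6 j=3: A[i]=19<=B[j]=38 take 19, i++
i=7 j=3: A[i]=21<=B[j]=38 take 21, i++
i=8 j=3: A[i]=27<=B[j]=38 take 27, i++
i=9 j=3: A[i]=28<=B[j]=38 take 28, i++
i=10 j=3: A[i]=30<=B[j]=38 take 30, i++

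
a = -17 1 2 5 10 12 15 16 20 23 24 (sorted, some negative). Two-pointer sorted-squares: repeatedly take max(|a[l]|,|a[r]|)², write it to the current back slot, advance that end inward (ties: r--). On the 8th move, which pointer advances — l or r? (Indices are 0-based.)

r

l=0 r=10: |-17|<=|24| out[10]=576, r--
l=0 r=9: |-17|<=|23| out[9]=529, r--
l=0 r=8: |-17|<=|20| out[8]=400, r--
l=0 r=7: |-17|>|16| out[7]=289, l++
l=1 r=7: |1|<=|16| out[6]=256, r--
l=1 r=6: |1|<=|15| out[5]=225, r--
l=1 r=5: |1|<=|12| out[4]=144, r--
l=1 r=4: |1|<=|10| out[3]=100, r--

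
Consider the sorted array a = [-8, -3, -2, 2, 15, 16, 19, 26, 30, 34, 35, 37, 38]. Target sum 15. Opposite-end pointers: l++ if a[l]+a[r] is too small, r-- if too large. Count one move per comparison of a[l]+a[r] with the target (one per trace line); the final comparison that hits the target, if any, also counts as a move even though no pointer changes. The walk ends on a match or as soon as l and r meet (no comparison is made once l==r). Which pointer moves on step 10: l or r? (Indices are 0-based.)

l=0 r=12: -8+38=30 >15, r--
l=0 r=11: -8+37=29 >15, r--
l=0 r=10: -8+35=27 >15, r--
l=0 r=9: -8+34=26 >15, r--
l=0 r=8: -8+30=22 >15, r--
l=0 r=7: -8+26=18 >15, r--
l=0 r=6: -8+19=11 <15, l++
l=1 r=6: -3+19=16 >15, r--
l=1 r=5: -3+16=13 <15, l++
l=2 r=5: -2+16=14 <15, l++

l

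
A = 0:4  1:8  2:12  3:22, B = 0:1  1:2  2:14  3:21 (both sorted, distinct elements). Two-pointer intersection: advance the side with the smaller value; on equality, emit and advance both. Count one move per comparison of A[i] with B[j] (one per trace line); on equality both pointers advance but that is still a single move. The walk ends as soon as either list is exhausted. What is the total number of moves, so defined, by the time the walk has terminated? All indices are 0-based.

7 moves

i=0 j=0: 4>1, j++
i=0 j=1: 4>2, j++
i=0 j=2: 4<14, i++
i=1 j=2: 8<14, i++
i=2 j=2: 12<14, i++
i=3 j=2: 22>14, j++
i=3 j=3: 22>21, j++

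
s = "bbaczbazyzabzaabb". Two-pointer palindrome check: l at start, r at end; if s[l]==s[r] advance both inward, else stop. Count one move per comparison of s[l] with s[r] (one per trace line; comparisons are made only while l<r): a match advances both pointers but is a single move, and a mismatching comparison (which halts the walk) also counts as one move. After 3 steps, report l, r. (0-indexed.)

l=3, r=13

l=0 r=16: 'b'=='b', l++,r--
l=1 r=15: 'b'=='b', l++,r--
l=2 r=14: 'a'=='a', l++,r--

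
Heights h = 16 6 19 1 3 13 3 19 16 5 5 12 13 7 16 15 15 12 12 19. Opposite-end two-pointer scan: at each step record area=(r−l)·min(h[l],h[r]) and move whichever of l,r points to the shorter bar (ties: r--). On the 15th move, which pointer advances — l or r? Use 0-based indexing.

[0,19] min(16,19)*19=304 best=304 * → l++
[1,19] min(6,19)*18=108 best=304 → l++
[2,19] min(19,19)*17=323 best=323 * → r--
[2,18] min(19,12)*16=192 best=323 → r--
[2,17] min(19,12)*15=180 best=323 → r--
[2,16] min(19,15)*14=210 best=323 → r--
[2,15] min(19,15)*13=195 best=323 → r--
[2,14] min(19,16)*12=192 best=323 → r--
[2,13] min(19,7)*11=77 best=323 → r--
[2,12] min(19,13)*10=130 best=323 → r--
[2,11] min(19,12)*9=108 best=323 → r--
[2,10] min(19,5)*8=40 best=323 → r--
[2,9] min(19,5)*7=35 best=323 → r--
[2,8] min(19,16)*6=96 best=323 → r--
[2,7] min(19,19)*5=95 best=323 → r--

r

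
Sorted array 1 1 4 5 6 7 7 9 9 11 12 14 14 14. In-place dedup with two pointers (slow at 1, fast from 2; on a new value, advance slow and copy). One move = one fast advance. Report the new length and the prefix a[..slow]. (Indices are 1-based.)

slow=1 fast=2: a[fast]=1=a[slow] dup, fast++
slow=1 fast=3: a[fast]=4≠a[slow]=1 write a[2]=4, slow++,fast++
slow=2 fast=4: a[fast]=5≠a[slow]=4 write a[3]=5, slow++,fast++
slow=3 fast=5: a[fast]=6≠a[slow]=5 write a[4]=6, slow++,fast++
slow=4 fast=6: a[fast]=7≠a[slow]=6 write a[5]=7, slow++,fast++
slow=5 fast=7: a[fast]=7=a[slow] dup, fast++
slow=5 fast=8: a[fast]=9≠a[slow]=7 write a[6]=9, slow++,fast++
slow=6 fast=9: a[fast]=9=a[slow] dup, fast++
slow=6 fast=10: a[fast]=11≠a[slow]=9 write a[7]=11, slow++,fast++
slow=7 fast=11: a[fast]=12≠a[slow]=11 write a[8]=12, slow++,fast++
slow=8 fast=12: a[fast]=14≠a[slow]=12 write a[9]=14, slow++,fast++
slow=9 fast=13: a[fast]=14=a[slow] dup, fast++
slow=9 fast=14: a[fast]=14=a[slow] dup, fast++

length 9; prefix = [1, 4, 5, 6, 7, 9, 11, 12, 14]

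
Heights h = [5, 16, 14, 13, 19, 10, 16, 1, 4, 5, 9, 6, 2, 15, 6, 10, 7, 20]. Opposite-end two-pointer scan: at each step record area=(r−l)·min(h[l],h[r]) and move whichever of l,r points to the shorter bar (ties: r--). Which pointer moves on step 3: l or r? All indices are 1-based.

l

[1,18] min(5,20)*17=85 best=85 * → l++
[2,18] min(16,20)*16=256 best=256 * → l++
[3,18] min(14,20)*15=210 best=256 → l++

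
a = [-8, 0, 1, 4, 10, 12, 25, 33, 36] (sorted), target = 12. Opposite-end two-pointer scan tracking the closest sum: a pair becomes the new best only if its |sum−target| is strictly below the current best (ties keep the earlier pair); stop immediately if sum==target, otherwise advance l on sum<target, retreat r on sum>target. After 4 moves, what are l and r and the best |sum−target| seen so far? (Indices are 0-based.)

l=1, r=5, best |Δ|=5

[0,8] -8+36=28 d=16 * → r--
[0,7] -8+33=25 d=13 * → r--
[0,6] -8+25=17 d=5 * → r--
[0,5] -8+12=4 d=8 → l++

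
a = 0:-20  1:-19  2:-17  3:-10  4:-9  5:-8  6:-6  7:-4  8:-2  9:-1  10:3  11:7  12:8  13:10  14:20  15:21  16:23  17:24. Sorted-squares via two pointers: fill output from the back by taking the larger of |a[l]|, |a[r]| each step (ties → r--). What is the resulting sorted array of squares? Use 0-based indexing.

[1, 4, 9, 16, 36, 49, 64, 64, 81, 100, 100, 289, 361, 400, 400, 441, 529, 576]

l=0 r=17: |-20|<=|24| out[17]=576, r--
l=0 r=16: |-20|<=|23| out[16]=529, r--
l=0 r=15: |-20|<=|21| out[15]=441, r--
l=0 r=14: |-20|<=|20| out[14]=400, r--
l=0 r=13: |-20|>|10| out[13]=400, l++
l=1 r=13: |-19|>|10| out[12]=361, l++
l=2 r=13: |-17|>|10| out[11]=289, l++
l=3 r=13: |-10|<=|10| out[10]=100, r--
l=3 r=12: |-10|>|8| out[9]=100, l++
l=4 r=12: |-9|>|8| out[8]=81, l++
l=5 r=12: |-8|<=|8| out[7]=64, r--
l=5 r=11: |-8|>|7| out[6]=64, l++
l=6 r=11: |-6|<=|7| out[5]=49, r--
l=6 r=10: |-6|>|3| out[4]=36, l++
l=7 r=10: |-4|>|3| out[3]=16, l++
l=8 r=10: |-2|<=|3| out[2]=9, r--
l=8 r=9: |-2|>|-1| out[1]=4, l++
l=9 r=9: |-1|<=|-1| out[0]=1, r--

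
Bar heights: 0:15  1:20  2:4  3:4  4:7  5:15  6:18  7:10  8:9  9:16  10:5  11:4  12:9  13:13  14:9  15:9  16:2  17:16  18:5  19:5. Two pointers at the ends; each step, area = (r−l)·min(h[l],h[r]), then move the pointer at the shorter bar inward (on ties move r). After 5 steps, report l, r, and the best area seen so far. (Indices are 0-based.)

[0,19] min(15,5)*19=95 best=95 * → r--
[0,18] min(15,5)*18=90 best=95 → r--
[0,17] min(15,16)*17=255 best=255 * → l++
[1,17] min(20,16)*16=256 best=256 * → r--
[1,16] min(20,2)*15=30 best=256 → r--

l=1, r=15, best area=256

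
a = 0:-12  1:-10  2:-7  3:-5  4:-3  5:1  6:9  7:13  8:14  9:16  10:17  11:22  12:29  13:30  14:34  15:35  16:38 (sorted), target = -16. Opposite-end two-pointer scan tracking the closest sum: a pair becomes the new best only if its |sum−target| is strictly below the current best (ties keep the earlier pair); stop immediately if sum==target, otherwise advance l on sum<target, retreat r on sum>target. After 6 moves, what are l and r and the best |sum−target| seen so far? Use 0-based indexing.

l=0, r=10, best |Δ|=26

[0,16] -12+38=26 d=42 * → r--
[0,15] -12+35=23 d=39 * → r--
[0,14] -12+34=22 d=38 * → r--
[0,13] -12+30=18 d=34 * → r--
[0,12] -12+29=17 d=33 * → r--
[0,11] -12+22=10 d=26 * → r--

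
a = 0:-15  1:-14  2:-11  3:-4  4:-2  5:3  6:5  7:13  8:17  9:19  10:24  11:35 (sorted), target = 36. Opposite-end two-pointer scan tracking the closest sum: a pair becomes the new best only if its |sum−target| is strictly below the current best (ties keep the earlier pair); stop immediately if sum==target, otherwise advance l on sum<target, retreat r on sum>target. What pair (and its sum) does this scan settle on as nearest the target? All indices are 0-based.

l=0 r=11: -15+35=20 d=16 *, l++
l=1 r=11: -14+35=21 d=15 *, l++
l=2 r=11: -11+35=24 d=12 *, l++
l=3 r=11: -4+35=31 d=5 *, l++
l=4 r=11: -2+35=33 d=3 *, l++
l=5 r=11: 3+35=38 d=2 *, r--
l=5 r=10: 3+24=27 d=9, l++
l=6 r=10: 5+24=29 d=7, l++
l=7 r=10: 13+24=37 d=1 *, r--
l=7 r=9: 13+19=32 d=4, l++
l=8 r=9: 17+19=36 d=0 *, stop

pair (17, 19) with sum 36 (|Δ|=0)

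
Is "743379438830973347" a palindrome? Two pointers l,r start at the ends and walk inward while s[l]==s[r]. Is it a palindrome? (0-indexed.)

l=0 r=17: '7'=='7', l++,r--
l=1 r=16: '4'=='4', l++,r--
l=2 r=15: '3'=='3', l++,r--
l=3 r=14: '3'=='3', l++,r--
l=4 r=13: '7'=='7', l++,r--
l=5 r=12: '9'=='9', l++,r--
l=6 r=11: '4'!='0', stop

not a palindrome (mismatch at 6,11)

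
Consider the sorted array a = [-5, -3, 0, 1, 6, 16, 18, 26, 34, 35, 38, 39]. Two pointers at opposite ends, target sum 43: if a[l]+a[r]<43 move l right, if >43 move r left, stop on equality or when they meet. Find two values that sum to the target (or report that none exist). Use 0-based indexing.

[0,11] -5+39=34 <43 → l++
[1,11] -3+39=36 <43 → l++
[2,11] 0+39=39 <43 → l++
[3,11] 1+39=40 <43 → l++
[4,11] 6+39=45 >43 → r--
[4,10] 6+38=44 >43 → r--
[4,9] 6+35=41 <43 → l++
[5,9] 16+35=51 >43 → r--
[5,8] 16+34=50 >43 → r--
[5,7] 16+26=42 <43 → l++
[6,7] 18+26=44 >43 → r--

no pair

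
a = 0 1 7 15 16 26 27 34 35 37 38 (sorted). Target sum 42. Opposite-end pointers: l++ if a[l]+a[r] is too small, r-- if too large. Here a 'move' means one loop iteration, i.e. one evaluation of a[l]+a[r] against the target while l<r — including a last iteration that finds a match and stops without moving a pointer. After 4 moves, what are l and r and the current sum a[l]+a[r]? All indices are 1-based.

l=1 r=11: 0+38=38 <42, l++
l=2 r=11: 1+38=39 <42, l++
l=3 r=11: 7+38=45 >42, r--
l=3 r=10: 7+37=44 >42, r--

l=3, r=9, sum=42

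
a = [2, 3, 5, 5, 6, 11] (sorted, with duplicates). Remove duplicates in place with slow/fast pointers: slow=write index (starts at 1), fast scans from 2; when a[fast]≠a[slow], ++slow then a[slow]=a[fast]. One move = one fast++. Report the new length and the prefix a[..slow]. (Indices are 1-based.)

length 5; prefix = [2, 3, 5, 6, 11]

(s=1,f=2) a[fast]=3≠a[slow]=2 write a[2]=3 → slow++,fast++
(s=2,f=3) a[fast]=5≠a[slow]=3 write a[3]=5 → slow++,fast++
(s=3,f=4) a[fast]=5=a[slow] dup → fast++
(s=3,f=5) a[fast]=6≠a[slow]=5 write a[4]=6 → slow++,fast++
(s=4,f=6) a[fast]=11≠a[slow]=6 write a[5]=11 → slow++,fast++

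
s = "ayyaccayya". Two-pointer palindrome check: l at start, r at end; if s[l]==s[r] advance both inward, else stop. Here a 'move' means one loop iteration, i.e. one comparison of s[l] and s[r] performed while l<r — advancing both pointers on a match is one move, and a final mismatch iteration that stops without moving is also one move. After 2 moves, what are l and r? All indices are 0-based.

l=2, r=7

l=0 r=9: 'a'=='a', l++,r--
l=1 r=8: 'y'=='y', l++,r--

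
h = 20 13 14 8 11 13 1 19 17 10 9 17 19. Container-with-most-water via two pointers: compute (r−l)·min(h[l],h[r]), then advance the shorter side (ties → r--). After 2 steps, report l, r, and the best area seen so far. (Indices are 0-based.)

[0,12] min(20,19)*12=228 best=228 * → r--
[0,11] min(20,17)*11=187 best=228 → r--

l=0, r=10, best area=228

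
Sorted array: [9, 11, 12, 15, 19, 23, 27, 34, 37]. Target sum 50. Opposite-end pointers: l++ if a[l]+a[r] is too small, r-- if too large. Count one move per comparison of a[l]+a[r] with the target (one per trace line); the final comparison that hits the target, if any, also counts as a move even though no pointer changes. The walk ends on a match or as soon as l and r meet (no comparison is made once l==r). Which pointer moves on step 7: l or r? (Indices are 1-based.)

l

l=1 r=9: 9+37=46 <50, l++
l=2 r=9: 11+37=48 <50, l++
l=3 r=9: 12+37=49 <50, l++
l=4 r=9: 15+37=52 >50, r--
l=4 r=8: 15+34=49 <50, l++
l=5 r=8: 19+34=53 >50, r--
l=5 r=7: 19+27=46 <50, l++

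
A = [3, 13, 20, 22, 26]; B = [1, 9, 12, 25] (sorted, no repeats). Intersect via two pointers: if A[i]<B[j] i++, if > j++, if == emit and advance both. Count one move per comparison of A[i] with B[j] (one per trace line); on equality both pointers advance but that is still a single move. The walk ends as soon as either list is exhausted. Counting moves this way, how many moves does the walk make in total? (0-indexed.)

i=0 j=0: 3>1, j++
i=0 j=1: 3<9, i++
i=1 j=1: 13>9, j++
i=1 j=2: 13>12, j++
i=1 j=3: 13<25, i++
i=2 j=3: 20<25, i++
i=3 j=3: 22<25, i++
i=4 j=3: 26>25, j++

8 moves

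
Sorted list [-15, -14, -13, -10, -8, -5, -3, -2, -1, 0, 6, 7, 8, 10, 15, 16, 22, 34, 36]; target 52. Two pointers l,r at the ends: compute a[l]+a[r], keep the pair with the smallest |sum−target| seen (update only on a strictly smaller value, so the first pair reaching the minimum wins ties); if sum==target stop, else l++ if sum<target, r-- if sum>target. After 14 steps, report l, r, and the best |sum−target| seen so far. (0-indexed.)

[0,18] -15+36=21 d=31 * → l++
[1,18] -14+36=22 d=30 * → l++
[2,18] -13+36=23 d=29 * → l++
[3,18] -10+36=26 d=26 * → l++
[4,18] -8+36=28 d=24 * → l++
[5,18] -5+36=31 d=21 * → l++
[6,18] -3+36=33 d=19 * → l++
[7,18] -2+36=34 d=18 * → l++
[8,18] -1+36=35 d=17 * → l++
[9,18] 0+36=36 d=16 * → l++
[10,18] 6+36=42 d=10 * → l++
[11,18] 7+36=43 d=9 * → l++
[12,18] 8+36=44 d=8 * → l++
[13,18] 10+36=46 d=6 * → l++

l=14, r=18, best |Δ|=6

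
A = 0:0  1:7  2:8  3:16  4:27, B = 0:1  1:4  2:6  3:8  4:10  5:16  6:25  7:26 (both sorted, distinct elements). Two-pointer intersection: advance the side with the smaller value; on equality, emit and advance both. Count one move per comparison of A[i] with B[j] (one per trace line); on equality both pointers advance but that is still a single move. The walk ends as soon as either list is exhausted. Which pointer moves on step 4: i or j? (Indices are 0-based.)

[i=0,j=0] 0<1 → i++
[i=1,j=0] 7>1 → j++
[i=1,j=1] 7>4 → j++
[i=1,j=2] 7>6 → j++

j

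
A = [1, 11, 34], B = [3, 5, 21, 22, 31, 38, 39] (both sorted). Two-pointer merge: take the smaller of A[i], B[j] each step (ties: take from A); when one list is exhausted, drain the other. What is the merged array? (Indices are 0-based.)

[1, 3, 5, 11, 21, 22, 31, 34, 38, 39]

[i=0,j=0] A[i]=1<=B[j]=3 take 1 → i++
[i=1,j=0] A[i]=11>B[j]=3 take 3 → j++
[i=1,j=1] A[i]=11>B[j]=5 take 5 → j++
[i=1,j=2] A[i]=11<=B[j]=21 take 11 → i++
[i=2,j=2] A[i]=34>B[j]=21 take 21 → j++
[i=2,j=3] A[i]=34>B[j]=22 take 22 → j++
[i=2,j=4] A[i]=34>B[j]=31 take 31 → j++
[i=2,j=5] A[i]=34<=B[j]=38 take 34 → i++
[i=3,j=5] A done, take B[j]=38 → j++
[i=3,j=6] A done, take B[j]=39 → j++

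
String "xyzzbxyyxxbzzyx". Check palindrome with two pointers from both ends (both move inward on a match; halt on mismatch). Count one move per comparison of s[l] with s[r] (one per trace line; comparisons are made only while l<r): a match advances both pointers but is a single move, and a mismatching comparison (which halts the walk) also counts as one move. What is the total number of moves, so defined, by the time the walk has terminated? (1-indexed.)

7 moves

l=1 r=15: 'x'=='x', l++,r--
l=2 r=14: 'y'=='y', l++,r--
l=3 r=13: 'z'=='z', l++,r--
l=4 r=12: 'z'=='z', l++,r--
l=5 r=11: 'b'=='b', l++,r--
l=6 r=10: 'x'=='x', l++,r--
l=7 r=9: 'y'!='x', stop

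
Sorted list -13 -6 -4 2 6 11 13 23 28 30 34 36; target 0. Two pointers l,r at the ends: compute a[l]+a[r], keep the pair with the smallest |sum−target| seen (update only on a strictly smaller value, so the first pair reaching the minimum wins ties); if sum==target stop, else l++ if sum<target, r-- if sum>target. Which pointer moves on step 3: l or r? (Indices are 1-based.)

r

l=1 r=12: -13+36=23 d=23 *, r--
l=1 r=11: -13+34=21 d=21 *, r--
l=1 r=10: -13+30=17 d=17 *, r--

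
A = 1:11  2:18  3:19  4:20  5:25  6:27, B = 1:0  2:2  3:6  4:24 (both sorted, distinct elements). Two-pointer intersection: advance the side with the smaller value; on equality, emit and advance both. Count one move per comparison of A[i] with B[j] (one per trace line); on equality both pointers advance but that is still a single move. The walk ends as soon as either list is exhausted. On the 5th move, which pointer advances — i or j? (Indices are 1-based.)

[i=1,j=1] 11>0 → j++
[i=1,j=2] 11>2 → j++
[i=1,j=3] 11>6 → j++
[i=1,j=4] 11<24 → i++
[i=2,j=4] 18<24 → i++

i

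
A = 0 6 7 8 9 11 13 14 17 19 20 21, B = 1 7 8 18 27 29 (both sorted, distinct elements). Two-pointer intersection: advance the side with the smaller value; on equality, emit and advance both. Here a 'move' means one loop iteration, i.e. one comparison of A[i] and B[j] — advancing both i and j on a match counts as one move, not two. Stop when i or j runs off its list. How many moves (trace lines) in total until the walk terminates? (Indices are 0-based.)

[i=0,j=0] 0<1 → i++
[i=1,j=0] 6>1 → j++
[i=1,j=1] 6<7 → i++
[i=2,j=1] 7==7 emit → i++,j++
[i=3,j=2] 8==8 emit → i++,j++
[i=4,j=3] 9<18 → i++
[i=5,j=3] 11<18 → i++
[i=6,j=3] 13<18 → i++
[i=7,j=3] 14<18 → i++
[i=8,j=3] 17<18 → i++
[i=9,j=3] 19>18 → j++
[i=9,j=4] 19<27 → i++
[i=10,j=4] 20<27 → i++
[i=11,j=4] 21<27 → i++

14 moves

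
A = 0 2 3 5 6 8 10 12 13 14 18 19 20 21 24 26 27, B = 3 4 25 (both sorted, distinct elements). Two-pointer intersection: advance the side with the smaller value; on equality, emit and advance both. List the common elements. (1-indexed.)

intersection = [3]

[i=1,j=1] 0<3 → i++
[i=2,j=1] 2<3 → i++
[i=3,j=1] 3==3 emit → i++,j++
[i=4,j=2] 5>4 → j++
[i=4,j=3] 5<25 → i++
[i=5,j=3] 6<25 → i++
[i=6,j=3] 8<25 → i++
[i=7,j=3] 10<25 → i++
[i=8,j=3] 12<25 → i++
[i=9,j=3] 13<25 → i++
[i=10,j=3] 14<25 → i++
[i=11,j=3] 18<25 → i++
[i=12,j=3] 19<25 → i++
[i=13,j=3] 20<25 → i++
[i=14,j=3] 21<25 → i++
[i=15,j=3] 24<25 → i++
[i=16,j=3] 26>25 → j++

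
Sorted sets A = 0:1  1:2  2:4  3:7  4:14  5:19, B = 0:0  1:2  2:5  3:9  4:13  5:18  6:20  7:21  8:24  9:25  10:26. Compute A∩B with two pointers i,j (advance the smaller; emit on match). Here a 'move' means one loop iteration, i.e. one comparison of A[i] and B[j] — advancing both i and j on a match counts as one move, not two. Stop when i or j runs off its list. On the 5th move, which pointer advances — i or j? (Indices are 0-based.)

i=0 j=0: 1>0, j++
i=0 j=1: 1<2, i++
i=1 j=1: 2==2 emit, i++,j++
i=2 j=2: 4<5, i++
i=3 j=2: 7>5, j++

j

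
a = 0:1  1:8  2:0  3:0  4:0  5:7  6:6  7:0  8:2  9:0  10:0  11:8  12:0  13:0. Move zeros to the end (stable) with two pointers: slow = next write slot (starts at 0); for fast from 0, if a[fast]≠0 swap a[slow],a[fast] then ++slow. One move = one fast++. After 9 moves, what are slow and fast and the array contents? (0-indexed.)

(s=0,f=0) a[fast]=1≠0 swap→a[0]=1 → slow++,fast++
(s=1,f=1) a[fast]=8≠0 swap→a[1]=8 → slow++,fast++
(s=2,f=2) a[fast]=0 → fast++
(s=2,f=3) a[fast]=0 → fast++
(s=2,f=4) a[fast]=0 → fast++
(s=2,f=5) a[fast]=7≠0 swap→a[2]=7 → slow++,fast++
(s=3,f=6) a[fast]=6≠0 swap→a[3]=6 → slow++,fast++
(s=4,f=7) a[fast]=0 → fast++
(s=4,f=8) a[fast]=2≠0 swap→a[4]=2 → slow++,fast++

slow=5, fast=9, a=[1, 8, 7, 6, 2, 0, 0, 0, 0, 0, 0, 8, 0, 0]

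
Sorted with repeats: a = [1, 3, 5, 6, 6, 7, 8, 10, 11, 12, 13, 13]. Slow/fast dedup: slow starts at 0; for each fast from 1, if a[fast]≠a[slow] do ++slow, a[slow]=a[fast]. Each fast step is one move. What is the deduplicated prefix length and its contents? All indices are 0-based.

length 10; prefix = [1, 3, 5, 6, 7, 8, 10, 11, 12, 13]

(s=0,f=1) a[fast]=3≠a[slow]=1 write a[1]=3 → slow++,fast++
(s=1,f=2) a[fast]=5≠a[slow]=3 write a[2]=5 → slow++,fast++
(s=2,f=3) a[fast]=6≠a[slow]=5 write a[3]=6 → slow++,fast++
(s=3,f=4) a[fast]=6=a[slow] dup → fast++
(s=3,f=5) a[fast]=7≠a[slow]=6 write a[4]=7 → slow++,fast++
(s=4,f=6) a[fast]=8≠a[slow]=7 write a[5]=8 → slow++,fast++
(s=5,f=7) a[fast]=10≠a[slow]=8 write a[6]=10 → slow++,fast++
(s=6,f=8) a[fast]=11≠a[slow]=10 write a[7]=11 → slow++,fast++
(s=7,f=9) a[fast]=12≠a[slow]=11 write a[8]=12 → slow++,fast++
(s=8,f=10) a[fast]=13≠a[slow]=12 write a[9]=13 → slow++,fast++
(s=9,f=11) a[fast]=13=a[slow] dup → fast++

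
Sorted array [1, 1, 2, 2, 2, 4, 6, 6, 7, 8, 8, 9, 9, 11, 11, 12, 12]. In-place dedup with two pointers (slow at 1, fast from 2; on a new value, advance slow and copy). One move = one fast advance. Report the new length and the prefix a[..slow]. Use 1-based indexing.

length 9; prefix = [1, 2, 4, 6, 7, 8, 9, 11, 12]

(s=1,f=2) a[fast]=1=a[slow] dup → fast++
(s=1,f=3) a[fast]=2≠a[slow]=1 write a[2]=2 → slow++,fast++
(s=2,f=4) a[fast]=2=a[slow] dup → fast++
(s=2,f=5) a[fast]=2=a[slow] dup → fast++
(s=2,f=6) a[fast]=4≠a[slow]=2 write a[3]=4 → slow++,fast++
(s=3,f=7) a[fast]=6≠a[slow]=4 write a[4]=6 → slow++,fast++
(s=4,f=8) a[fast]=6=a[slow] dup → fast++
(s=4,f=9) a[fast]=7≠a[slow]=6 write a[5]=7 → slow++,fast++
(s=5,f=10) a[fast]=8≠a[slow]=7 write a[6]=8 → slow++,fast++
(s=6,f=11) a[fast]=8=a[slow] dup → fast++
(s=6,f=12) a[fast]=9≠a[slow]=8 write a[7]=9 → slow++,fast++
(s=7,f=13) a[fast]=9=a[slow] dup → fast++
(s=7,f=14) a[fast]=11≠a[slow]=9 write a[8]=11 → slow++,fast++
(s=8,f=15) a[fast]=11=a[slow] dup → fast++
(s=8,f=16) a[fast]=12≠a[slow]=11 write a[9]=12 → slow++,fast++
(s=9,f=17) a[fast]=12=a[slow] dup → fast++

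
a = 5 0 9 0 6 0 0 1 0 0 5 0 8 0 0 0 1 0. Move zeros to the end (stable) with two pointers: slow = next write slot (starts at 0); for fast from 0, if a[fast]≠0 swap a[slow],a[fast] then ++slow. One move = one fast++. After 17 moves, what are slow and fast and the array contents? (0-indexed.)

slow=0 fast=0: a[fast]=5≠0 swap→a[0]=5, slow++,fast++
slow=1 fast=1: a[fast]=0, fast++
slow=1 fast=2: a[fast]=9≠0 swap→a[1]=9, slow++,fast++
slow=2 fast=3: a[fast]=0, fast++
slow=2 fast=4: a[fast]=6≠0 swap→a[2]=6, slow++,fast++
slow=3 fast=5: a[fast]=0, fast++
slow=3 fast=6: a[fast]=0, fast++
slow=3 fast=7: a[fast]=1≠0 swap→a[3]=1, slow++,fast++
slow=4 fast=8: a[fast]=0, fast++
slow=4 fast=9: a[fast]=0, fast++
slow=4 fast=10: a[fast]=5≠0 swap→a[4]=5, slow++,fast++
slow=5 fast=11: a[fast]=0, fast++
slow=5 fast=12: a[fast]=8≠0 swap→a[5]=8, slow++,fast++
slow=6 fast=13: a[fast]=0, fast++
slow=6 fast=14: a[fast]=0, fast++
slow=6 fast=15: a[fast]=0, fast++
slow=6 fast=16: a[fast]=1≠0 swap→a[6]=1, slow++,fast++

slow=7, fast=17, a=[5, 9, 6, 1, 5, 8, 1, 0, 0, 0, 0, 0, 0, 0, 0, 0, 0, 0]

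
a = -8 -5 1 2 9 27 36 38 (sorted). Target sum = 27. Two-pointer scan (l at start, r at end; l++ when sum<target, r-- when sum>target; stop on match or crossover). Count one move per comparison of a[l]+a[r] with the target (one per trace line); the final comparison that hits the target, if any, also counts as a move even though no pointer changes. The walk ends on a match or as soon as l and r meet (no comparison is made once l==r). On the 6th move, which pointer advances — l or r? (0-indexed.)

[0,7] -8+38=30 >27 → r--
[0,6] -8+36=28 >27 → r--
[0,5] -8+27=19 <27 → l++
[1,5] -5+27=22 <27 → l++
[2,5] 1+27=28 >27 → r--
[2,4] 1+9=10 <27 → l++

l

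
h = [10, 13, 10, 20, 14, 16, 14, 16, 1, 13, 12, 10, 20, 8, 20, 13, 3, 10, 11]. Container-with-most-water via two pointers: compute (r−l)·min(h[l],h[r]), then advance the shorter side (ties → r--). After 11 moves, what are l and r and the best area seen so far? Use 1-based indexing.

l=4, r=11, best area=220

l=1 r=19: min(10,11)*18=180 best=180 *, l++
l=2 r=19: min(13,11)*17=187 best=187 *, r--
l=2 r=18: min(13,10)*16=160 best=187, r--
l=2 r=17: min(13,3)*15=45 best=187, r--
l=2 r=16: min(13,13)*14=182 best=187, r--
l=2 r=15: min(13,20)*13=169 best=187, l++
l=3 r=15: min(10,20)*12=120 best=187, l++
l=4 r=15: min(20,20)*11=220 best=220 *, r--
l=4 r=14: min(20,8)*10=80 best=220, r--
l=4 r=13: min(20,20)*9=180 best=220, r--
l=4 r=12: min(20,10)*8=80 best=220, r--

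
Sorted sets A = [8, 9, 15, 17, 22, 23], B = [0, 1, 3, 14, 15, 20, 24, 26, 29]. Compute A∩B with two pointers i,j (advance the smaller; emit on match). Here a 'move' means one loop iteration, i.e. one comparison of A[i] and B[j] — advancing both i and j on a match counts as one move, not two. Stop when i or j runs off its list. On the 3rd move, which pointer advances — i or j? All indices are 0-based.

j

i=0 j=0: 8>0, j++
i=0 j=1: 8>1, j++
i=0 j=2: 8>3, j++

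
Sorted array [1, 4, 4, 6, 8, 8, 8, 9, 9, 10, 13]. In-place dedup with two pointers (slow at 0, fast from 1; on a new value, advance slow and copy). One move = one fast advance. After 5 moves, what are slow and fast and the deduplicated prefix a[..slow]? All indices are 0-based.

slow=3, fast=6, prefix=[1, 4, 6, 8]

slow=0 fast=1: a[fast]=4≠a[slow]=1 write a[1]=4, slow++,fast++
slow=1 fast=2: a[fast]=4=a[slow] dup, fast++
slow=1 fast=3: a[fast]=6≠a[slow]=4 write a[2]=6, slow++,fast++
slow=2 fast=4: a[fast]=8≠a[slow]=6 write a[3]=8, slow++,fast++
slow=3 fast=5: a[fast]=8=a[slow] dup, fast++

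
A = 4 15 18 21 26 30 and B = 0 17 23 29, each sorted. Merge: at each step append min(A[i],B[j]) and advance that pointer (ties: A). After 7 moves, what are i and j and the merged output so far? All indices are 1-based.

[i=1,j=1] A[i]=4>B[j]=0 take 0 → j++
[i=1,j=2] A[i]=4<=B[j]=17 take 4 → i++
[i=2,j=2] A[i]=15<=B[j]=17 take 15 → i++
[i=3,j=2] A[i]=18>B[j]=17 take 17 → j++
[i=3,j=3] A[i]=18<=B[j]=23 take 18 → i++
[i=4,j=3] A[i]=21<=B[j]=23 take 21 → i++
[i=5,j=3] A[i]=26>B[j]=23 take 23 → j++

i=5, j=4, merged so far=[0, 4, 15, 17, 18, 21, 23]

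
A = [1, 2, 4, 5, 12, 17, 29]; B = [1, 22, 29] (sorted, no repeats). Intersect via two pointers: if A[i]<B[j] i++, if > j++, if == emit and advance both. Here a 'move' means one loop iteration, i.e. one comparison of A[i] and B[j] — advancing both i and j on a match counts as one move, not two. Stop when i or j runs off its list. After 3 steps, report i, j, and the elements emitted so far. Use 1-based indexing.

i=4, j=2, emitted=[1]

i=1 j=1: 1==1 emit, i++,j++
i=2 j=2: 2<22, i++
i=3 j=2: 4<22, i++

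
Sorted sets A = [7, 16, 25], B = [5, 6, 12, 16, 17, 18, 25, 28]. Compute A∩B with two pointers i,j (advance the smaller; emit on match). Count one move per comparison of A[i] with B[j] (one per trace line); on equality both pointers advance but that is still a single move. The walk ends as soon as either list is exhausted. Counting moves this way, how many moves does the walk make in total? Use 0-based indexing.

8 moves

[i=0,j=0] 7>5 → j++
[i=0,j=1] 7>6 → j++
[i=0,j=2] 7<12 → i++
[i=1,j=2] 16>12 → j++
[i=1,j=3] 16==16 emit → i++,j++
[i=2,j=4] 25>17 → j++
[i=2,j=5] 25>18 → j++
[i=2,j=6] 25==25 emit → i++,j++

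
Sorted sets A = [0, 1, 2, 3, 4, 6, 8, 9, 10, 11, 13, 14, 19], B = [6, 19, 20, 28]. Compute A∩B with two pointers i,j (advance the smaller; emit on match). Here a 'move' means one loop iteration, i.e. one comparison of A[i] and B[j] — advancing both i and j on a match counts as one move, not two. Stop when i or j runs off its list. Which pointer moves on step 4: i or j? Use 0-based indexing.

i

i=0 j=0: 0<6, i++
i=1 j=0: 1<6, i++
i=2 j=0: 2<6, i++
i=3 j=0: 3<6, i++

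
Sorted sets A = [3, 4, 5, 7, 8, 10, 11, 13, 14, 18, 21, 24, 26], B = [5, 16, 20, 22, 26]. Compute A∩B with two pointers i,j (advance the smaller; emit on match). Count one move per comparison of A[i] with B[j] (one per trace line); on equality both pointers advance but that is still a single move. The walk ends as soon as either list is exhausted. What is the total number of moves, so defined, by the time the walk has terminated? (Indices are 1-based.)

i=1 j=1: 3<5, i++
i=2 j=1: 4<5, i++
i=3 j=1: 5==5 emit, i++,j++
i=4 j=2: 7<16, i++
i=5 j=2: 8<16, i++
i=6 j=2: 10<16, i++
i=7 j=2: 11<16, i++
i=8 j=2: 13<16, i++
i=9 j=2: 14<16, i++
i=10 j=2: 18>16, j++
i=10 j=3: 18<20, i++
i=11 j=3: 21>20, j++
i=11 j=4: 21<22, i++
i=12 j=4: 24>22, j++
i=12 j=5: 24<26, i++
i=13 j=5: 26==26 emit, i++,j++

16 moves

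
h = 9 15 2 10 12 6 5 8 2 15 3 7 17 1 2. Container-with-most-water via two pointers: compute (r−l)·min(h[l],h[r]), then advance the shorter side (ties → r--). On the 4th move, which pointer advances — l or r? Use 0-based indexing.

[0,14] min(9,2)*14=28 best=28 * → r--
[0,13] min(9,1)*13=13 best=28 → r--
[0,12] min(9,17)*12=108 best=108 * → l++
[1,12] min(15,17)*11=165 best=165 * → l++

l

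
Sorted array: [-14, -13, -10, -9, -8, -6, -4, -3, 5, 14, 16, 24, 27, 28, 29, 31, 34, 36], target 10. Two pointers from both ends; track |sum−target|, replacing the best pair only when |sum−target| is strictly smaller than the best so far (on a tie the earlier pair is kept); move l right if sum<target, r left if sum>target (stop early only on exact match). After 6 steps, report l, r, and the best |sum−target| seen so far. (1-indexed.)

l=1, r=12, best |Δ|=3

[1,18] -14+36=22 d=12 * → r--
[1,17] -14+34=20 d=10 * → r--
[1,16] -14+31=17 d=7 * → r--
[1,15] -14+29=15 d=5 * → r--
[1,14] -14+28=14 d=4 * → r--
[1,13] -14+27=13 d=3 * → r--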